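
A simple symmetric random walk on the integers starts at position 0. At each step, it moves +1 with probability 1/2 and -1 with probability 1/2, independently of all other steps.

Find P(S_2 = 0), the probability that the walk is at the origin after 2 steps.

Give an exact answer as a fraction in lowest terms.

Answer: 1/2

Derivation:
To return to 0 after 2 steps: need exactly 1 step of +1 and 1 of -1.
Favorable paths: C(2,1) = 2
Total paths: 2^2 = 4
P = 2/4 = 1/2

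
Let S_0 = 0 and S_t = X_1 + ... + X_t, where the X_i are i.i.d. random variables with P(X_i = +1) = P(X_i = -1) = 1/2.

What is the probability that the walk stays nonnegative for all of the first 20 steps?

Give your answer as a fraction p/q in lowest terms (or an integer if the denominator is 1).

Let f(t,s) = #length-t paths at position s with S_1..S_t all ≥ 0.
f(t,s) = f(t-1,s-1) + f(t-1,s+1) for s ≥ 0; f(t,s) = 0 for s < 0.
t=0: f(0,0)=1
t=1: f(1,1)=1
t=2: f(2,0)=1 f(2,2)=1
t=3: f(3,1)=2 f(3,3)=1
t=4: f(4,0)=2 f(4,2)=3 f(4,4)=1
t=5: f(5,1)=5 f(5,3)=4 f(5,5)=1
t=6: f(6,0)=5 f(6,2)=9 f(6,4)=5 f(6,6)=1
t=7: f(7,1)=14 f(7,3)=14 f(7,5)=6 f(7,7)=1
t=8: f(8,0)=14 f(8,2)=28 f(8,4)=20 f(8,6)=7 f(8,8)=1
t=9: f(9,1)=42 f(9,3)=48 f(9,5)=27 f(9,7)=8 f(9,9)=1
t=10: f(10,0)=42 f(10,2)=90 f(10,4)=75 f(10,6)=35 f(10,8)=9 f(10,10)=1
t=11: f(11,1)=132 f(11,3)=165 f(11,5)=110 f(11,7)=44 f(11,9)=10 f(11,11)=1
t=12: f(12,0)=132 f(12,2)=297 f(12,4)=275 f(12,6)=154 f(12,8)=54 f(12,10)=11 f(12,12)=1
t=13: f(13,1)=429 f(13,3)=572 f(13,5)=429 f(13,7)=208 f(13,9)=65 f(13,11)=12 f(13,13)=1
t=14: f(14,0)=429 f(14,2)=1001 f(14,4)=1001 f(14,6)=637 f(14,8)=273 f(14,10)=77 f(14,12)=13 f(14,14)=1
t=15: f(15,1)=1430 f(15,3)=2002 f(15,5)=1638 f(15,7)=910 f(15,9)=350 f(15,11)=90 f(15,13)=14 f(15,15)=1
t=16: f(16,0)=1430 f(16,2)=3432 f(16,4)=3640 f(16,6)=2548 f(16,8)=1260 f(16,10)=440 f(16,12)=104 f(16,14)=15 f(16,16)=1
t=17: f(17,1)=4862 f(17,3)=7072 f(17,5)=6188 f(17,7)=3808 f(17,9)=1700 f(17,11)=544 f(17,13)=119 f(17,15)=16 f(17,17)=1
t=18: f(18,0)=4862 f(18,2)=11934 f(18,4)=13260 f(18,6)=9996 f(18,8)=5508 f(18,10)=2244 f(18,12)=663 f(18,14)=135 f(18,16)=17 f(18,18)=1
t=19: f(19,1)=16796 f(19,3)=25194 f(19,5)=23256 f(19,7)=15504 f(19,9)=7752 f(19,11)=2907 f(19,13)=798 f(19,15)=152 f(19,17)=18 f(19,19)=1
t=20: f(20,0)=16796 f(20,2)=41990 f(20,4)=48450 f(20,6)=38760 f(20,8)=23256 f(20,10)=10659 f(20,12)=3705 f(20,14)=950 f(20,16)=170 f(20,18)=19 f(20,20)=1
Σ_s f(20,s) = 184756
P = 184756/1048576 = 46189/262144

Answer: 46189/262144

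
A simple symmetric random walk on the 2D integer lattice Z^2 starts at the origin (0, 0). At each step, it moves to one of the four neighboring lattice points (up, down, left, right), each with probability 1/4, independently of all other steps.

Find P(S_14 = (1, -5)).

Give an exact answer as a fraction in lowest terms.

Answer: 1002001/134217728

Derivation:
Let h be the number of horizontal steps (so 14-h are vertical). To end at (1,-5) need (h+1)/2 right-steps and ((14-h)-5)/2 up-steps.
Sum over h with 1 ≤ h ≤ 9, h ≡ 1 (mod 2), 14-h ≡ 1 (mod 2):
h=1: C(14,1)·C(1,1)·C(13,4) = 14·1·715 = 10010
h=3: C(14,3)·C(3,2)·C(11,3) = 364·3·165 = 180180
h=5: C(14,5)·C(5,3)·C(9,2) = 2002·10·36 = 720720
h=7: C(14,7)·C(7,4)·C(7,1) = 3432·35·7 = 840840
h=9: C(14,9)·C(9,5)·C(5,0) = 2002·126·1 = 252252
Total favorable: 2004002
Total paths: 4^14 = 268435456
P = 2004002/268435456 = 1002001/134217728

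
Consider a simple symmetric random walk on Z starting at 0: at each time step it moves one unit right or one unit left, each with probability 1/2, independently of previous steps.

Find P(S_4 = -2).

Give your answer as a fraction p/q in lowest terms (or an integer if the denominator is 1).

Answer: 1/4

Derivation:
To reach position -2 after 4 steps: need 1 step of +1 and 3 of -1.
Favorable paths: C(4,1) = 4
Total paths: 2^4 = 16
P = 4/16 = 1/4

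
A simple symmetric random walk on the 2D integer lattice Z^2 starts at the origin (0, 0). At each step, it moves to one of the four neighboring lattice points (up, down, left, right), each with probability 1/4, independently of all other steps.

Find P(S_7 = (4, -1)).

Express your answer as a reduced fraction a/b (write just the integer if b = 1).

Let h be the number of horizontal steps (so 7-h are vertical). To end at (4,-1) need (h+4)/2 right-steps and ((7-h)-1)/2 up-steps.
Sum over h with 4 ≤ h ≤ 6, h ≡ 0 (mod 2), 7-h ≡ 1 (mod 2):
h=4: C(7,4)·C(4,4)·C(3,1) = 35·1·3 = 105
h=6: C(7,6)·C(6,5)·C(1,0) = 7·6·1 = 42
Total favorable: 147
Total paths: 4^7 = 16384
P = 147/16384 = 147/16384

Answer: 147/16384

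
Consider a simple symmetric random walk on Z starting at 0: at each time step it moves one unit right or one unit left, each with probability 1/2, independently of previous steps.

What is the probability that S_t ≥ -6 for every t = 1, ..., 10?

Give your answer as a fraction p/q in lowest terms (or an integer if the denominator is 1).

Answer: 501/512

Derivation:
Let f(t,s) = #length-t paths at position s with S_1..S_t all ≥ -6.
f(t,s) = f(t-1,s-1) + f(t-1,s+1) for s ≥ -6; f(t,s) = 0 for s < -6.
t=0: f(0,0)=1
t=1: f(1,-1)=1 f(1,1)=1
t=2: f(2,-2)=1 f(2,0)=2 f(2,2)=1
t=3: f(3,-3)=1 f(3,-1)=3 f(3,1)=3 f(3,3)=1
t=4: f(4,-4)=1 f(4,-2)=4 f(4,0)=6 f(4,2)=4 f(4,4)=1
t=5: f(5,-5)=1 f(5,-3)=5 f(5,-1)=10 f(5,1)=10 f(5,3)=5 f(5,5)=1
t=6: f(6,-6)=1 f(6,-4)=6 f(6,-2)=15 f(6,0)=20 f(6,2)=15 f(6,4)=6 f(6,6)=1
t=7: f(7,-5)=7 f(7,-3)=21 f(7,-1)=35 f(7,1)=35 f(7,3)=21 f(7,5)=7 f(7,7)=1
t=8: f(8,-6)=7 f(8,-4)=28 f(8,-2)=56 f(8,0)=70 f(8,2)=56 f(8,4)=28 f(8,6)=8 f(8,8)=1
t=9: f(9,-5)=35 f(9,-3)=84 f(9,-1)=126 f(9,1)=126 f(9,3)=84 f(9,5)=36 f(9,7)=9 f(9,9)=1
t=10: f(10,-6)=35 f(10,-4)=119 f(10,-2)=210 f(10,0)=252 f(10,2)=210 f(10,4)=120 f(10,6)=45 f(10,8)=10 f(10,10)=1
Σ_s f(10,s) = 1002
P = 1002/1024 = 501/512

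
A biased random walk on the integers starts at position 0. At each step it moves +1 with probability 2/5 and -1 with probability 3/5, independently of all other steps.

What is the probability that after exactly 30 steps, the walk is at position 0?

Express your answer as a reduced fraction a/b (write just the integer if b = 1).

Answer: 14586785749733474304/186264514923095703125

Derivation:
To be at 0 after 30 steps: need exactly 15 steps of +1 and 15 of -1.
Number of such sequences: C(30,15) = 155117520
Each has probability (2/5)^15 · (3/5)^15 = 470184984576/931322574615478515625
P = 155117520 · 470184984576/931322574615478515625 = 14586785749733474304/186264514923095703125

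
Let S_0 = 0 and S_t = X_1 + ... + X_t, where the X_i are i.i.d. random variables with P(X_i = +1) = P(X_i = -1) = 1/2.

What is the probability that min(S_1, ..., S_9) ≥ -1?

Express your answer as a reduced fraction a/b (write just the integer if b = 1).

Let f(t,s) = #length-t paths at position s with S_1..S_t all ≥ -1.
f(t,s) = f(t-1,s-1) + f(t-1,s+1) for s ≥ -1; f(t,s) = 0 for s < -1.
t=0: f(0,0)=1
t=1: f(1,-1)=1 f(1,1)=1
t=2: f(2,0)=2 f(2,2)=1
t=3: f(3,-1)=2 f(3,1)=3 f(3,3)=1
t=4: f(4,0)=5 f(4,2)=4 f(4,4)=1
t=5: f(5,-1)=5 f(5,1)=9 f(5,3)=5 f(5,5)=1
t=6: f(6,0)=14 f(6,2)=14 f(6,4)=6 f(6,6)=1
t=7: f(7,-1)=14 f(7,1)=28 f(7,3)=20 f(7,5)=7 f(7,7)=1
t=8: f(8,0)=42 f(8,2)=48 f(8,4)=27 f(8,6)=8 f(8,8)=1
t=9: f(9,-1)=42 f(9,1)=90 f(9,3)=75 f(9,5)=35 f(9,7)=9 f(9,9)=1
Σ_s f(9,s) = 252
P = 252/512 = 63/128

Answer: 63/128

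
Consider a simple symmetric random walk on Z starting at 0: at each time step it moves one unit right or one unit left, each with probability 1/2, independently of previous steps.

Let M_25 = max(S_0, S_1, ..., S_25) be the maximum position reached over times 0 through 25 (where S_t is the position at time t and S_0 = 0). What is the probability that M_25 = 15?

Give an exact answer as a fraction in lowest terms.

Answer: 26565/16777216

Derivation:
Let M_25 = max(S_0,...,S_25). Use the reflection principle: for j ≥ 1, #{paths with M_25 ≥ j} = #{S_25 ≥ j} + #{S_25 ≥ j+1}.
By reflection, #{M_25 ≥ 15} = #{S_25 ≥ 15} + #{S_25 ≥ 16} = 68406 + 15276 = 83682.
#{M_25 ≥ 16} = #{S_25 ≥ 16} + #{S_25 ≥ 17} = 15276 + 15276 = 30552.
#{M_25 = 15} = 83682 - 30552 = 53130.
P(M_25 = 15) = 53130/33554432 = 26565/16777216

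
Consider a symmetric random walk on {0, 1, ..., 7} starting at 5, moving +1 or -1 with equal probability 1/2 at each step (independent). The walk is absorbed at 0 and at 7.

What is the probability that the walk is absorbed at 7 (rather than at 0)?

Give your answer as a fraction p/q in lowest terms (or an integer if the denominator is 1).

Symmetric walk (p = 1/2): the harmonic-function argument gives P(hit 7 before 0 | start at 5) = a/N.
P = 5/7 = 5/7

Answer: 5/7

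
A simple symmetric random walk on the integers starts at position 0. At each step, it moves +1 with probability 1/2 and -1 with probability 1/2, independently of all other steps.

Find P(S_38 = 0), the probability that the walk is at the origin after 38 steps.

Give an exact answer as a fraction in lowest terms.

To return to 0 after 38 steps: need exactly 19 steps of +1 and 19 of -1.
Favorable paths: C(38,19) = 35345263800
Total paths: 2^38 = 274877906944
P = 35345263800/274877906944 = 4418157975/34359738368

Answer: 4418157975/34359738368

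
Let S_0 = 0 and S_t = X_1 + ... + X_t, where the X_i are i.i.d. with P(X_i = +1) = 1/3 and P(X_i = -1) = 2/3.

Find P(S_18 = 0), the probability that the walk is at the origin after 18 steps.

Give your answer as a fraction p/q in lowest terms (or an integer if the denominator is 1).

Answer: 24893440/387420489

Derivation:
To be at 0 after 18 steps: need exactly 9 steps of +1 and 9 of -1.
Number of such sequences: C(18,9) = 48620
Each has probability (1/3)^9 · (2/3)^9 = 512/387420489
P = 48620 · 512/387420489 = 24893440/387420489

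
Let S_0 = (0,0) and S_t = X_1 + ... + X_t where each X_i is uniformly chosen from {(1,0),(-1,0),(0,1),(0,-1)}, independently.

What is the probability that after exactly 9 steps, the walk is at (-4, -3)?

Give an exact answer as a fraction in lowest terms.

Let h be the number of horizontal steps (so 9-h are vertical). To end at (-4,-3) need (h-4)/2 right-steps and ((9-h)-3)/2 up-steps.
Sum over h with 4 ≤ h ≤ 6, h ≡ 0 (mod 2), 9-h ≡ 1 (mod 2):
h=4: C(9,4)·C(4,0)·C(5,1) = 126·1·5 = 630
h=6: C(9,6)·C(6,1)·C(3,0) = 84·6·1 = 504
Total favorable: 1134
Total paths: 4^9 = 262144
P = 1134/262144 = 567/131072

Answer: 567/131072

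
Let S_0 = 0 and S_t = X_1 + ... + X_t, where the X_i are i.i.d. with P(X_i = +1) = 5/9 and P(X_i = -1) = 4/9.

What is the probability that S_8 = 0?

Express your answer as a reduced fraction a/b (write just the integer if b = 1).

Answer: 11200000/43046721

Derivation:
To be at 0 after 8 steps: need exactly 4 steps of +1 and 4 of -1.
Number of such sequences: C(8,4) = 70
Each has probability (5/9)^4 · (4/9)^4 = 160000/43046721
P = 70 · 160000/43046721 = 11200000/43046721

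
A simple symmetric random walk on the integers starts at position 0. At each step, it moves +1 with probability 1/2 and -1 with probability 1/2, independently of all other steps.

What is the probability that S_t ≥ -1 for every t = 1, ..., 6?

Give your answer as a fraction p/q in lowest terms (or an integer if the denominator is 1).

Let f(t,s) = #length-t paths at position s with S_1..S_t all ≥ -1.
f(t,s) = f(t-1,s-1) + f(t-1,s+1) for s ≥ -1; f(t,s) = 0 for s < -1.
t=0: f(0,0)=1
t=1: f(1,-1)=1 f(1,1)=1
t=2: f(2,0)=2 f(2,2)=1
t=3: f(3,-1)=2 f(3,1)=3 f(3,3)=1
t=4: f(4,0)=5 f(4,2)=4 f(4,4)=1
t=5: f(5,-1)=5 f(5,1)=9 f(5,3)=5 f(5,5)=1
t=6: f(6,0)=14 f(6,2)=14 f(6,4)=6 f(6,6)=1
Σ_s f(6,s) = 35
P = 35/64 = 35/64

Answer: 35/64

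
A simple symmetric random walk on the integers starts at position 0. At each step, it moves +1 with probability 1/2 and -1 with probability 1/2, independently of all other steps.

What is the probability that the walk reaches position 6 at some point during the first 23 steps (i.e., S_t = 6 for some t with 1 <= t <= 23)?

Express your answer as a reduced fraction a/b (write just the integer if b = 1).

Answer: 440485/2097152

Derivation:
Count via complement. Let g(t,s) = #length-t paths at position s with S_1..S_t all ≠ 6.
g(t,s) = g(t-1,s-1) + g(t-1,s+1) for s ≠ 6; g(t,6) = 0.
t=0: g(0,0)=1
t=1: g(1,-1)=1 g(1,1)=1
t=2: g(2,-2)=1 g(2,0)=2 g(2,2)=1
t=3: g(3,-3)=1 g(3,-1)=3 g(3,1)=3 g(3,3)=1
t=4: g(4,-4)=1 g(4,-2)=4 g(4,0)=6 g(4,2)=4 g(4,4)=1
t=5: g(5,-5)=1 g(5,-3)=5 g(5,-1)=10 g(5,1)=10 g(5,3)=5 g(5,5)=1
t=6: g(6,-6)=1 g(6,-4)=6 g(6,-2)=15 g(6,0)=20 g(6,2)=15 g(6,4)=6
t=7: g(7,-7)=1 g(7,-5)=7 g(7,-3)=21 g(7,-1)=35 g(7,1)=35 g(7,3)=21 g(7,5)=6
t=8: g(8,-8)=1 g(8,-6)=8 g(8,-4)=28 g(8,-2)=56 g(8,0)=70 g(8,2)=56 g(8,4)=27
t=9: g(9,-9)=1 g(9,-7)=9 g(9,-5)=36 g(9,-3)=84 g(9,-1)=126 g(9,1)=126 g(9,3)=83 g(9,5)=27
t=10: g(10,-10)=1 g(10,-8)=10 g(10,-6)=45 g(10,-4)=120 g(10,-2)=210 g(10,0)=252 g(10,2)=209 g(10,4)=110
t=11: g(11,-11)=1 g(11,-9)=11 g(11,-7)=55 g(11,-5)=165 g(11,-3)=330 g(11,-1)=462 g(11,1)=461 g(11,3)=319 g(11,5)=110
t=12: g(12,-12)=1 g(12,-10)=12 g(12,-8)=66 g(12,-6)=220 g(12,-4)=495 g(12,-2)=792 g(12,0)=923 g(12,2)=780 g(12,4)=429
t=13: g(13,-13)=1 g(13,-11)=13 g(13,-9)=78 g(13,-7)=286 g(13,-5)=715 g(13,-3)=1287 g(13,-1)=1715 g(13,1)=1703 g(13,3)=1209 g(13,5)=429
t=14: g(14,-14)=1 g(14,-12)=14 g(14,-10)=91 g(14,-8)=364 g(14,-6)=1001 g(14,-4)=2002 g(14,-2)=3002 g(14,0)=3418 g(14,2)=2912 g(14,4)=1638
t=15: g(15,-15)=1 g(15,-13)=15 g(15,-11)=105 g(15,-9)=455 g(15,-7)=1365 g(15,-5)=3003 g(15,-3)=5004 g(15,-1)=6420 g(15,1)=6330 g(15,3)=4550 g(15,5)=1638
t=16: g(16,-16)=1 g(16,-14)=16 g(16,-12)=120 g(16,-10)=560 g(16,-8)=1820 g(16,-6)=4368 g(16,-4)=8007 g(16,-2)=11424 g(16,0)=12750 g(16,2)=10880 g(16,4)=6188
t=17: g(17,-17)=1 g(17,-15)=17 g(17,-13)=136 g(17,-11)=680 g(17,-9)=2380 g(17,-7)=6188 g(17,-5)=12375 g(17,-3)=19431 g(17,-1)=24174 g(17,1)=23630 g(17,3)=17068 g(17,5)=6188
t=18: g(18,-18)=1 g(18,-16)=18 g(18,-14)=153 g(18,-12)=816 g(18,-10)=3060 g(18,-8)=8568 g(18,-6)=18563 g(18,-4)=31806 g(18,-2)=43605 g(18,0)=47804 g(18,2)=40698 g(18,4)=23256
t=19: g(19,-19)=1 g(19,-17)=19 g(19,-15)=171 g(19,-13)=969 g(19,-11)=3876 g(19,-9)=11628 g(19,-7)=27131 g(19,-5)=50369 g(19,-3)=75411 g(19,-1)=91409 g(19,1)=88502 g(19,3)=63954 g(19,5)=23256
t=20: g(20,-20)=1 g(20,-18)=20 g(20,-16)=190 g(20,-14)=1140 g(20,-12)=4845 g(20,-10)=15504 g(20,-8)=38759 g(20,-6)=77500 g(20,-4)=125780 g(20,-2)=166820 g(20,0)=179911 g(20,2)=152456 g(20,4)=87210
t=21: g(21,-21)=1 g(21,-19)=21 g(21,-17)=210 g(21,-15)=1330 g(21,-13)=5985 g(21,-11)=20349 g(21,-9)=54263 g(21,-7)=116259 g(21,-5)=203280 g(21,-3)=292600 g(21,-1)=346731 g(21,1)=332367 g(21,3)=239666 g(21,5)=87210
t=22: g(22,-22)=1 g(22,-20)=22 g(22,-18)=231 g(22,-16)=1540 g(22,-14)=7315 g(22,-12)=26334 g(22,-10)=74612 g(22,-8)=170522 g(22,-6)=319539 g(22,-4)=495880 g(22,-2)=639331 g(22,0)=679098 g(22,2)=572033 g(22,4)=326876
t=23: g(23,-23)=1 g(23,-21)=23 g(23,-19)=253 g(23,-17)=1771 g(23,-15)=8855 g(23,-13)=33649 g(23,-11)=100946 g(23,-9)=245134 g(23,-7)=490061 g(23,-5)=815419 g(23,-3)=1135211 g(23,-1)=1318429 g(23,1)=1251131 g(23,3)=898909 g(23,5)=326876
Paths never hitting 6: Σ_s g(23,s) = 6626668
Paths hitting 6: 2^23 - 6626668 = 1761940
P = 1761940/8388608 = 440485/2097152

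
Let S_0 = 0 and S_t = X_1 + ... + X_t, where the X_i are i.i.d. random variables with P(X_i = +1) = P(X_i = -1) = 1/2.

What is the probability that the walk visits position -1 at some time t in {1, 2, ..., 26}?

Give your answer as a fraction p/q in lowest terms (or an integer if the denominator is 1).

Answer: 7088533/8388608

Derivation:
Count via complement. Let g(t,s) = #length-t paths at position s with S_1..S_t all ≠ -1.
g(t,s) = g(t-1,s-1) + g(t-1,s+1) for s ≠ -1; g(t,-1) = 0.
t=0: g(0,0)=1
t=1: g(1,1)=1
t=2: g(2,0)=1 g(2,2)=1
t=3: g(3,1)=2 g(3,3)=1
t=4: g(4,0)=2 g(4,2)=3 g(4,4)=1
t=5: g(5,1)=5 g(5,3)=4 g(5,5)=1
t=6: g(6,0)=5 g(6,2)=9 g(6,4)=5 g(6,6)=1
t=7: g(7,1)=14 g(7,3)=14 g(7,5)=6 g(7,7)=1
t=8: g(8,0)=14 g(8,2)=28 g(8,4)=20 g(8,6)=7 g(8,8)=1
t=9: g(9,1)=42 g(9,3)=48 g(9,5)=27 g(9,7)=8 g(9,9)=1
t=10: g(10,0)=42 g(10,2)=90 g(10,4)=75 g(10,6)=35 g(10,8)=9 g(10,10)=1
t=11: g(11,1)=132 g(11,3)=165 g(11,5)=110 g(11,7)=44 g(11,9)=10 g(11,11)=1
t=12: g(12,0)=132 g(12,2)=297 g(12,4)=275 g(12,6)=154 g(12,8)=54 g(12,10)=11 g(12,12)=1
t=13: g(13,1)=429 g(13,3)=572 g(13,5)=429 g(13,7)=208 g(13,9)=65 g(13,11)=12 g(13,13)=1
t=14: g(14,0)=429 g(14,2)=1001 g(14,4)=1001 g(14,6)=637 g(14,8)=273 g(14,10)=77 g(14,12)=13 g(14,14)=1
t=15: g(15,1)=1430 g(15,3)=2002 g(15,5)=1638 g(15,7)=910 g(15,9)=350 g(15,11)=90 g(15,13)=14 g(15,15)=1
t=16: g(16,0)=1430 g(16,2)=3432 g(16,4)=3640 g(16,6)=2548 g(16,8)=1260 g(16,10)=440 g(16,12)=104 g(16,14)=15 g(16,16)=1
t=17: g(17,1)=4862 g(17,3)=7072 g(17,5)=6188 g(17,7)=3808 g(17,9)=1700 g(17,11)=544 g(17,13)=119 g(17,15)=16 g(17,17)=1
t=18: g(18,0)=4862 g(18,2)=11934 g(18,4)=13260 g(18,6)=9996 g(18,8)=5508 g(18,10)=2244 g(18,12)=663 g(18,14)=135 g(18,16)=17 g(18,18)=1
t=19: g(19,1)=16796 g(19,3)=25194 g(19,5)=23256 g(19,7)=15504 g(19,9)=7752 g(19,11)=2907 g(19,13)=798 g(19,15)=152 g(19,17)=18 g(19,19)=1
t=20: g(20,0)=16796 g(20,2)=41990 g(20,4)=48450 g(20,6)=38760 g(20,8)=23256 g(20,10)=10659 g(20,12)=3705 g(20,14)=950 g(20,16)=170 g(20,18)=19 g(20,20)=1
t=21: g(21,1)=58786 g(21,3)=90440 g(21,5)=87210 g(21,7)=62016 g(21,9)=33915 g(21,11)=14364 g(21,13)=4655 g(21,15)=1120 g(21,17)=189 g(21,19)=20 g(21,21)=1
t=22: g(22,0)=58786 g(22,2)=149226 g(22,4)=177650 g(22,6)=149226 g(22,8)=95931 g(22,10)=48279 g(22,12)=19019 g(22,14)=5775 g(22,16)=1309 g(22,18)=209 g(22,20)=21 g(22,22)=1
t=23: g(23,1)=208012 g(23,3)=326876 g(23,5)=326876 g(23,7)=245157 g(23,9)=144210 g(23,11)=67298 g(23,13)=24794 g(23,15)=7084 g(23,17)=1518 g(23,19)=230 g(23,21)=22 g(23,23)=1
t=24: g(24,0)=208012 g(24,2)=534888 g(24,4)=653752 g(24,6)=572033 g(24,8)=389367 g(24,10)=211508 g(24,12)=92092 g(24,14)=31878 g(24,16)=8602 g(24,18)=1748 g(24,20)=252 g(24,22)=23 g(24,24)=1
t=25: g(25,1)=742900 g(25,3)=1188640 g(25,5)=1225785 g(25,7)=961400 g(25,9)=600875 g(25,11)=303600 g(25,13)=123970 g(25,15)=40480 g(25,17)=10350 g(25,19)=2000 g(25,21)=275 g(25,23)=24 g(25,25)=1
t=26: g(26,0)=742900 g(26,2)=1931540 g(26,4)=2414425 g(26,6)=2187185 g(26,8)=1562275 g(26,10)=904475 g(26,12)=427570 g(26,14)=164450 g(26,16)=50830 g(26,18)=12350 g(26,20)=2275 g(26,22)=299 g(26,24)=25 g(26,26)=1
Paths never hitting -1: Σ_s g(26,s) = 10400600
Paths hitting -1: 2^26 - 10400600 = 56708264
P = 56708264/67108864 = 7088533/8388608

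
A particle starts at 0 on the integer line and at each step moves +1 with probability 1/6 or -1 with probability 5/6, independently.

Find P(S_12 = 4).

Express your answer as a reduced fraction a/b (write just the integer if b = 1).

To reach position 4 after 12 steps: need 8 steps of +1 and 4 steps of -1.
Number of such sequences: C(12,8) = 495
Each has probability (1/6)^8 · (5/6)^4 = 625/2176782336
P = 495 · 625/2176782336 = 34375/241864704

Answer: 34375/241864704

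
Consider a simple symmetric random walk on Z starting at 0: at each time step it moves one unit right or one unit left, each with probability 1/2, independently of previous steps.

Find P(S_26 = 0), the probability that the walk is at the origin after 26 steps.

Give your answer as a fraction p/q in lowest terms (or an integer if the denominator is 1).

Answer: 1300075/8388608

Derivation:
To return to 0 after 26 steps: need exactly 13 steps of +1 and 13 of -1.
Favorable paths: C(26,13) = 10400600
Total paths: 2^26 = 67108864
P = 10400600/67108864 = 1300075/8388608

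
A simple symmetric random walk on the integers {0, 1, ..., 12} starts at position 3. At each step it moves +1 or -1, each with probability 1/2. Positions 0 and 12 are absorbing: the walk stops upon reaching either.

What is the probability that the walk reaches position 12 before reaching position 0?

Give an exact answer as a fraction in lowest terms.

Answer: 1/4

Derivation:
Symmetric walk (p = 1/2): the harmonic-function argument gives P(hit 12 before 0 | start at 3) = a/N.
P = 3/12 = 1/4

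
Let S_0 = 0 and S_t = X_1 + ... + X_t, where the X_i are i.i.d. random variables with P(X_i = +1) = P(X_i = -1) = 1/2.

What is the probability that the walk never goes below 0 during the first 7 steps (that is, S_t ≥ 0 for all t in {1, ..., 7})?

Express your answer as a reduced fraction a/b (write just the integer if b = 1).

Answer: 35/128

Derivation:
Let f(t,s) = #length-t paths at position s with S_1..S_t all ≥ 0.
f(t,s) = f(t-1,s-1) + f(t-1,s+1) for s ≥ 0; f(t,s) = 0 for s < 0.
t=0: f(0,0)=1
t=1: f(1,1)=1
t=2: f(2,0)=1 f(2,2)=1
t=3: f(3,1)=2 f(3,3)=1
t=4: f(4,0)=2 f(4,2)=3 f(4,4)=1
t=5: f(5,1)=5 f(5,3)=4 f(5,5)=1
t=6: f(6,0)=5 f(6,2)=9 f(6,4)=5 f(6,6)=1
t=7: f(7,1)=14 f(7,3)=14 f(7,5)=6 f(7,7)=1
Σ_s f(7,s) = 35
P = 35/128 = 35/128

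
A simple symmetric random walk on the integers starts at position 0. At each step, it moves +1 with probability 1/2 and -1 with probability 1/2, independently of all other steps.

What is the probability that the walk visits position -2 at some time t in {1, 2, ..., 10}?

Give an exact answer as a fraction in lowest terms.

Count via complement. Let g(t,s) = #length-t paths at position s with S_1..S_t all ≠ -2.
g(t,s) = g(t-1,s-1) + g(t-1,s+1) for s ≠ -2; g(t,-2) = 0.
t=0: g(0,0)=1
t=1: g(1,-1)=1 g(1,1)=1
t=2: g(2,0)=2 g(2,2)=1
t=3: g(3,-1)=2 g(3,1)=3 g(3,3)=1
t=4: g(4,0)=5 g(4,2)=4 g(4,4)=1
t=5: g(5,-1)=5 g(5,1)=9 g(5,3)=5 g(5,5)=1
t=6: g(6,0)=14 g(6,2)=14 g(6,4)=6 g(6,6)=1
t=7: g(7,-1)=14 g(7,1)=28 g(7,3)=20 g(7,5)=7 g(7,7)=1
t=8: g(8,0)=42 g(8,2)=48 g(8,4)=27 g(8,6)=8 g(8,8)=1
t=9: g(9,-1)=42 g(9,1)=90 g(9,3)=75 g(9,5)=35 g(9,7)=9 g(9,9)=1
t=10: g(10,0)=132 g(10,2)=165 g(10,4)=110 g(10,6)=44 g(10,8)=10 g(10,10)=1
Paths never hitting -2: Σ_s g(10,s) = 462
Paths hitting -2: 2^10 - 462 = 562
P = 562/1024 = 281/512

Answer: 281/512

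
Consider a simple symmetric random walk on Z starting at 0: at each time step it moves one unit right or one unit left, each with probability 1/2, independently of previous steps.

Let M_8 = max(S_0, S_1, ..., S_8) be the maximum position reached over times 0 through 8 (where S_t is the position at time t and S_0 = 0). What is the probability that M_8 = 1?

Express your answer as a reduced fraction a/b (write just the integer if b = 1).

Answer: 7/32

Derivation:
Let M_8 = max(S_0,...,S_8). Use the reflection principle: for j ≥ 1, #{paths with M_8 ≥ j} = #{S_8 ≥ j} + #{S_8 ≥ j+1}.
By reflection, #{M_8 ≥ 1} = #{S_8 ≥ 1} + #{S_8 ≥ 2} = 93 + 93 = 186.
#{M_8 ≥ 2} = #{S_8 ≥ 2} + #{S_8 ≥ 3} = 93 + 37 = 130.
#{M_8 = 1} = 186 - 130 = 56.
P(M_8 = 1) = 56/256 = 7/32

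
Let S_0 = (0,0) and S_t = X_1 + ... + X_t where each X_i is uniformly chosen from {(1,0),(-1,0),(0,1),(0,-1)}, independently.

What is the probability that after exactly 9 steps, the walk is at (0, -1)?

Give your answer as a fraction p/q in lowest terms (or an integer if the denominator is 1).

Answer: 3969/65536

Derivation:
Let h be the number of horizontal steps (so 9-h are vertical). To end at (0,-1) need (h+0)/2 right-steps and ((9-h)-1)/2 up-steps.
Sum over h with 0 ≤ h ≤ 8, h ≡ 0 (mod 2), 9-h ≡ 1 (mod 2):
h=0: C(9,0)·C(0,0)·C(9,4) = 1·1·126 = 126
h=2: C(9,2)·C(2,1)·C(7,3) = 36·2·35 = 2520
h=4: C(9,4)·C(4,2)·C(5,2) = 126·6·10 = 7560
h=6: C(9,6)·C(6,3)·C(3,1) = 84·20·3 = 5040
h=8: C(9,8)·C(8,4)·C(1,0) = 9·70·1 = 630
Total favorable: 15876
Total paths: 4^9 = 262144
P = 15876/262144 = 3969/65536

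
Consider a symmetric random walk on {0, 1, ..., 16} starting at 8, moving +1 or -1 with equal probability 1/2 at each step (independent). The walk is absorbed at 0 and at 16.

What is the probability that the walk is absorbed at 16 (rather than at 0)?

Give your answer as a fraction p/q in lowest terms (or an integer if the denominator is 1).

Symmetric walk (p = 1/2): the harmonic-function argument gives P(hit 16 before 0 | start at 8) = a/N.
P = 8/16 = 1/2

Answer: 1/2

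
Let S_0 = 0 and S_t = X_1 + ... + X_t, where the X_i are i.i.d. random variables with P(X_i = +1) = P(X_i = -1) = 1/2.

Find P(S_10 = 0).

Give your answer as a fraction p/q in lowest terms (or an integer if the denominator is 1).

To reach position 0 after 10 steps: need 5 steps of +1 and 5 of -1.
Favorable paths: C(10,5) = 252
Total paths: 2^10 = 1024
P = 252/1024 = 63/256

Answer: 63/256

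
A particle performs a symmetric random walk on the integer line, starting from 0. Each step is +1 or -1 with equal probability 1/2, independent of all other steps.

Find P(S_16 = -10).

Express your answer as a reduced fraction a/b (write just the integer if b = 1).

Answer: 35/4096

Derivation:
To reach position -10 after 16 steps: need 3 steps of +1 and 13 of -1.
Favorable paths: C(16,3) = 560
Total paths: 2^16 = 65536
P = 560/65536 = 35/4096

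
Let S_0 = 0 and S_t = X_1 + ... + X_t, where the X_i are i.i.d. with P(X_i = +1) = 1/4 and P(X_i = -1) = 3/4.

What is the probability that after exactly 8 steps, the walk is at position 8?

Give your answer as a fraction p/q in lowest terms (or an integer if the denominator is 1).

Answer: 1/65536

Derivation:
To reach position 8 after 8 steps: need 8 steps of +1 and 0 steps of -1.
Number of such sequences: C(8,8) = 1
Each has probability (1/4)^8 · (3/4)^0 = 1/65536
P = 1 · 1/65536 = 1/65536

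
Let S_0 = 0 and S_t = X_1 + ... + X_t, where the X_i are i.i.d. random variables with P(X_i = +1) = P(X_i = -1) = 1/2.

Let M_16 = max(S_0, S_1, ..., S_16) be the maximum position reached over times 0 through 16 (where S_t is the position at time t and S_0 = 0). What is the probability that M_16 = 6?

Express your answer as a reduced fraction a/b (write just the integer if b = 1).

Answer: 273/4096

Derivation:
Let M_16 = max(S_0,...,S_16). Use the reflection principle: for j ≥ 1, #{paths with M_16 ≥ j} = #{S_16 ≥ j} + #{S_16 ≥ j+1}.
By reflection, #{M_16 ≥ 6} = #{S_16 ≥ 6} + #{S_16 ≥ 7} = 6885 + 2517 = 9402.
#{M_16 ≥ 7} = #{S_16 ≥ 7} + #{S_16 ≥ 8} = 2517 + 2517 = 5034.
#{M_16 = 6} = 9402 - 5034 = 4368.
P(M_16 = 6) = 4368/65536 = 273/4096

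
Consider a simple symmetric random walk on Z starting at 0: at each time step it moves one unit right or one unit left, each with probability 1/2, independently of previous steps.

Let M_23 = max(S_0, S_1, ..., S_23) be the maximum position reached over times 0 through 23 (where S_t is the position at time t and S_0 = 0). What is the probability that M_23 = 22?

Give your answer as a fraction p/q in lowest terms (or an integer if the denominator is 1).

Let M_23 = max(S_0,...,S_23). Use the reflection principle: for j ≥ 1, #{paths with M_23 ≥ j} = #{S_23 ≥ j} + #{S_23 ≥ j+1}.
By reflection, #{M_23 ≥ 22} = #{S_23 ≥ 22} + #{S_23 ≥ 23} = 1 + 1 = 2.
#{M_23 ≥ 23} = #{S_23 ≥ 23} + #{S_23 ≥ 24} = 1 + 0 = 1.
#{M_23 = 22} = 2 - 1 = 1.
P(M_23 = 22) = 1/8388608 = 1/8388608

Answer: 1/8388608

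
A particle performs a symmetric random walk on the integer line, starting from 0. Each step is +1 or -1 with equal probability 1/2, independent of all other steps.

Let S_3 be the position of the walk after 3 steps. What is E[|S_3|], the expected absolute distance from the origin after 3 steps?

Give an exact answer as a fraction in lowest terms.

S_3 takes values m ≡ 1 (mod 2) with |m| ≤ 3; P(S_3=m) = C(3,(3+m)/2)/2^3.
Total paths: 2^3 = 8
Distribution: P(S=-3)=1/8, P(S=-1)=3/8, P(S=1)=3/8, P(S=3)=1/8
E[|S_3|] = Σ_m |m|·P(S_3=m) = 12/8 = 3/2

Answer: 3/2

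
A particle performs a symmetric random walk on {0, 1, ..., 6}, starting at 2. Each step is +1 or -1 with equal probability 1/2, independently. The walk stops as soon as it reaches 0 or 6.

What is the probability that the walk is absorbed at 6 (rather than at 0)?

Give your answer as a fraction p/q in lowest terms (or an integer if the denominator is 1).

Symmetric walk (p = 1/2): the harmonic-function argument gives P(hit 6 before 0 | start at 2) = a/N.
P = 2/6 = 1/3

Answer: 1/3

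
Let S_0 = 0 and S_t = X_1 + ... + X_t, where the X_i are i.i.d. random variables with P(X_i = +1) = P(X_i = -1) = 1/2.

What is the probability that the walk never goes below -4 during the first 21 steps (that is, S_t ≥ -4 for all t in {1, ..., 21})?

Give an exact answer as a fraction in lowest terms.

Answer: 748391/1048576

Derivation:
Let f(t,s) = #length-t paths at position s with S_1..S_t all ≥ -4.
f(t,s) = f(t-1,s-1) + f(t-1,s+1) for s ≥ -4; f(t,s) = 0 for s < -4.
t=0: f(0,0)=1
t=1: f(1,-1)=1 f(1,1)=1
t=2: f(2,-2)=1 f(2,0)=2 f(2,2)=1
t=3: f(3,-3)=1 f(3,-1)=3 f(3,1)=3 f(3,3)=1
t=4: f(4,-4)=1 f(4,-2)=4 f(4,0)=6 f(4,2)=4 f(4,4)=1
t=5: f(5,-3)=5 f(5,-1)=10 f(5,1)=10 f(5,3)=5 f(5,5)=1
t=6: f(6,-4)=5 f(6,-2)=15 f(6,0)=20 f(6,2)=15 f(6,4)=6 f(6,6)=1
t=7: f(7,-3)=20 f(7,-1)=35 f(7,1)=35 f(7,3)=21 f(7,5)=7 f(7,7)=1
t=8: f(8,-4)=20 f(8,-2)=55 f(8,0)=70 f(8,2)=56 f(8,4)=28 f(8,6)=8 f(8,8)=1
t=9: f(9,-3)=75 f(9,-1)=125 f(9,1)=126 f(9,3)=84 f(9,5)=36 f(9,7)=9 f(9,9)=1
t=10: f(10,-4)=75 f(10,-2)=200 f(10,0)=251 f(10,2)=210 f(10,4)=120 f(10,6)=45 f(10,8)=10 f(10,10)=1
t=11: f(11,-3)=275 f(11,-1)=451 f(11,1)=461 f(11,3)=330 f(11,5)=165 f(11,7)=55 f(11,9)=11 f(11,11)=1
t=12: f(12,-4)=275 f(12,-2)=726 f(12,0)=912 f(12,2)=791 f(12,4)=495 f(12,6)=220 f(12,8)=66 f(12,10)=12 f(12,12)=1
t=13: f(13,-3)=1001 f(13,-1)=1638 f(13,1)=1703 f(13,3)=1286 f(13,5)=715 f(13,7)=286 f(13,9)=78 f(13,11)=13 f(13,13)=1
t=14: f(14,-4)=1001 f(14,-2)=2639 f(14,0)=3341 f(14,2)=2989 f(14,4)=2001 f(14,6)=1001 f(14,8)=364 f(14,10)=91 f(14,12)=14 f(14,14)=1
t=15: f(15,-3)=3640 f(15,-1)=5980 f(15,1)=6330 f(15,3)=4990 f(15,5)=3002 f(15,7)=1365 f(15,9)=455 f(15,11)=105 f(15,13)=15 f(15,15)=1
t=16: f(16,-4)=3640 f(16,-2)=9620 f(16,0)=12310 f(16,2)=11320 f(16,4)=7992 f(16,6)=4367 f(16,8)=1820 f(16,10)=560 f(16,12)=120 f(16,14)=16 f(16,16)=1
t=17: f(17,-3)=13260 f(17,-1)=21930 f(17,1)=23630 f(17,3)=19312 f(17,5)=12359 f(17,7)=6187 f(17,9)=2380 f(17,11)=680 f(17,13)=136 f(17,15)=17 f(17,17)=1
t=18: f(18,-4)=13260 f(18,-2)=35190 f(18,0)=45560 f(18,2)=42942 f(18,4)=31671 f(18,6)=18546 f(18,8)=8567 f(18,10)=3060 f(18,12)=816 f(18,14)=153 f(18,16)=18 f(18,18)=1
t=19: f(19,-3)=48450 f(19,-1)=80750 f(19,1)=88502 f(19,3)=74613 f(19,5)=50217 f(19,7)=27113 f(19,9)=11627 f(19,11)=3876 f(19,13)=969 f(19,15)=171 f(19,17)=19 f(19,19)=1
t=20: f(20,-4)=48450 f(20,-2)=129200 f(20,0)=169252 f(20,2)=163115 f(20,4)=124830 f(20,6)=77330 f(20,8)=38740 f(20,10)=15503 f(20,12)=4845 f(20,14)=1140 f(20,16)=190 f(20,18)=20 f(20,20)=1
t=21: f(21,-3)=177650 f(21,-1)=298452 f(21,1)=332367 f(21,3)=287945 f(21,5)=202160 f(21,7)=116070 f(21,9)=54243 f(21,11)=20348 f(21,13)=5985 f(21,15)=1330 f(21,17)=210 f(21,19)=21 f(21,21)=1
Σ_s f(21,s) = 1496782
P = 1496782/2097152 = 748391/1048576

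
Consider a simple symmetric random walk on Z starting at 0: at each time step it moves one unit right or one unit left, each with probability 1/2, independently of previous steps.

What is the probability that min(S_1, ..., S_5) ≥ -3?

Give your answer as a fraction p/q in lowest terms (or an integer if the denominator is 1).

Answer: 15/16

Derivation:
Let f(t,s) = #length-t paths at position s with S_1..S_t all ≥ -3.
f(t,s) = f(t-1,s-1) + f(t-1,s+1) for s ≥ -3; f(t,s) = 0 for s < -3.
t=0: f(0,0)=1
t=1: f(1,-1)=1 f(1,1)=1
t=2: f(2,-2)=1 f(2,0)=2 f(2,2)=1
t=3: f(3,-3)=1 f(3,-1)=3 f(3,1)=3 f(3,3)=1
t=4: f(4,-2)=4 f(4,0)=6 f(4,2)=4 f(4,4)=1
t=5: f(5,-3)=4 f(5,-1)=10 f(5,1)=10 f(5,3)=5 f(5,5)=1
Σ_s f(5,s) = 30
P = 30/32 = 15/16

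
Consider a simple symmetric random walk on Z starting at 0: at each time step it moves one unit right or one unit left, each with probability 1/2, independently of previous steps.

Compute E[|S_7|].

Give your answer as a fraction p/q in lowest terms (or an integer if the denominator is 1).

Answer: 35/16

Derivation:
S_7 takes values m ≡ 1 (mod 2) with |m| ≤ 7; P(S_7=m) = C(7,(7+m)/2)/2^7.
Total paths: 2^7 = 128
Distribution: P(S=-7)=1/128, P(S=-5)=7/128, P(S=-3)=21/128, P(S=-1)=35/128, P(S=1)=35/128, P(S=3)=21/128, P(S=5)=7/128, P(S=7)=1/128
E[|S_7|] = Σ_m |m|·P(S_7=m) = 280/128 = 35/16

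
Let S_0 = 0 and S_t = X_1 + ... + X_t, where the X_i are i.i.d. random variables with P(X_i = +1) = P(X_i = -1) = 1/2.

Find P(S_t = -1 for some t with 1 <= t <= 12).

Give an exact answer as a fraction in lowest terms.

Count via complement. Let g(t,s) = #length-t paths at position s with S_1..S_t all ≠ -1.
g(t,s) = g(t-1,s-1) + g(t-1,s+1) for s ≠ -1; g(t,-1) = 0.
t=0: g(0,0)=1
t=1: g(1,1)=1
t=2: g(2,0)=1 g(2,2)=1
t=3: g(3,1)=2 g(3,3)=1
t=4: g(4,0)=2 g(4,2)=3 g(4,4)=1
t=5: g(5,1)=5 g(5,3)=4 g(5,5)=1
t=6: g(6,0)=5 g(6,2)=9 g(6,4)=5 g(6,6)=1
t=7: g(7,1)=14 g(7,3)=14 g(7,5)=6 g(7,7)=1
t=8: g(8,0)=14 g(8,2)=28 g(8,4)=20 g(8,6)=7 g(8,8)=1
t=9: g(9,1)=42 g(9,3)=48 g(9,5)=27 g(9,7)=8 g(9,9)=1
t=10: g(10,0)=42 g(10,2)=90 g(10,4)=75 g(10,6)=35 g(10,8)=9 g(10,10)=1
t=11: g(11,1)=132 g(11,3)=165 g(11,5)=110 g(11,7)=44 g(11,9)=10 g(11,11)=1
t=12: g(12,0)=132 g(12,2)=297 g(12,4)=275 g(12,6)=154 g(12,8)=54 g(12,10)=11 g(12,12)=1
Paths never hitting -1: Σ_s g(12,s) = 924
Paths hitting -1: 2^12 - 924 = 3172
P = 3172/4096 = 793/1024

Answer: 793/1024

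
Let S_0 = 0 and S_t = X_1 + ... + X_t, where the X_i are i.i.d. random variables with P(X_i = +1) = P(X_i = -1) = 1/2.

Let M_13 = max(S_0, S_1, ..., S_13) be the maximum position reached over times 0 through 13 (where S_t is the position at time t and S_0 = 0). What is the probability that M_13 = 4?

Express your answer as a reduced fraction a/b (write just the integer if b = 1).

Answer: 715/8192

Derivation:
Let M_13 = max(S_0,...,S_13). Use the reflection principle: for j ≥ 1, #{paths with M_13 ≥ j} = #{S_13 ≥ j} + #{S_13 ≥ j+1}.
By reflection, #{M_13 ≥ 4} = #{S_13 ≥ 4} + #{S_13 ≥ 5} = 1093 + 1093 = 2186.
#{M_13 ≥ 5} = #{S_13 ≥ 5} + #{S_13 ≥ 6} = 1093 + 378 = 1471.
#{M_13 = 4} = 2186 - 1471 = 715.
P(M_13 = 4) = 715/8192 = 715/8192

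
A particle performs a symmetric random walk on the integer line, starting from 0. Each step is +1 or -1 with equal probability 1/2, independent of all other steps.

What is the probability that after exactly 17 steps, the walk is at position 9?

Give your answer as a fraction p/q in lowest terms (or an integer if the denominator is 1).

Answer: 595/32768

Derivation:
To reach position 9 after 17 steps: need 13 steps of +1 and 4 of -1.
Favorable paths: C(17,13) = 2380
Total paths: 2^17 = 131072
P = 2380/131072 = 595/32768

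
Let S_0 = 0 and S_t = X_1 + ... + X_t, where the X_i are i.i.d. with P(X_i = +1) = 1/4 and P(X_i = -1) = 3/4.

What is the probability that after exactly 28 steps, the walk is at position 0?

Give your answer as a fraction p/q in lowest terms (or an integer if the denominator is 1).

Answer: 23984556773175/9007199254740992

Derivation:
To be at 0 after 28 steps: need exactly 14 steps of +1 and 14 of -1.
Number of such sequences: C(28,14) = 40116600
Each has probability (1/4)^14 · (3/4)^14 = 4782969/72057594037927936
P = 40116600 · 4782969/72057594037927936 = 23984556773175/9007199254740992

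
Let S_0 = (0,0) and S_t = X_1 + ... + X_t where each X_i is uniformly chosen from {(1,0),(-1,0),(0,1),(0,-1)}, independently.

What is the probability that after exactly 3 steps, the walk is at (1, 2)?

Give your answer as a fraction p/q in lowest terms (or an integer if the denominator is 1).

Let h be the number of horizontal steps (so 3-h are vertical). To end at (1,2) need (h+1)/2 right-steps and ((3-h)+2)/2 up-steps.
Sum over h with 1 ≤ h ≤ 1, h ≡ 1 (mod 2), 3-h ≡ 0 (mod 2):
h=1: C(3,1)·C(1,1)·C(2,2) = 3·1·1 = 3
Total favorable: 3
Total paths: 4^3 = 64
P = 3/64 = 3/64

Answer: 3/64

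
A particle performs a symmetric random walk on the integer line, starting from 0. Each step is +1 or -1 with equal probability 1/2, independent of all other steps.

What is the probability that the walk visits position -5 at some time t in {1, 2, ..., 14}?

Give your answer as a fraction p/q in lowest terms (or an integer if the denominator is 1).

Answer: 1471/8192

Derivation:
Count via complement. Let g(t,s) = #length-t paths at position s with S_1..S_t all ≠ -5.
g(t,s) = g(t-1,s-1) + g(t-1,s+1) for s ≠ -5; g(t,-5) = 0.
t=0: g(0,0)=1
t=1: g(1,-1)=1 g(1,1)=1
t=2: g(2,-2)=1 g(2,0)=2 g(2,2)=1
t=3: g(3,-3)=1 g(3,-1)=3 g(3,1)=3 g(3,3)=1
t=4: g(4,-4)=1 g(4,-2)=4 g(4,0)=6 g(4,2)=4 g(4,4)=1
t=5: g(5,-3)=5 g(5,-1)=10 g(5,1)=10 g(5,3)=5 g(5,5)=1
t=6: g(6,-4)=5 g(6,-2)=15 g(6,0)=20 g(6,2)=15 g(6,4)=6 g(6,6)=1
t=7: g(7,-3)=20 g(7,-1)=35 g(7,1)=35 g(7,3)=21 g(7,5)=7 g(7,7)=1
t=8: g(8,-4)=20 g(8,-2)=55 g(8,0)=70 g(8,2)=56 g(8,4)=28 g(8,6)=8 g(8,8)=1
t=9: g(9,-3)=75 g(9,-1)=125 g(9,1)=126 g(9,3)=84 g(9,5)=36 g(9,7)=9 g(9,9)=1
t=10: g(10,-4)=75 g(10,-2)=200 g(10,0)=251 g(10,2)=210 g(10,4)=120 g(10,6)=45 g(10,8)=10 g(10,10)=1
t=11: g(11,-3)=275 g(11,-1)=451 g(11,1)=461 g(11,3)=330 g(11,5)=165 g(11,7)=55 g(11,9)=11 g(11,11)=1
t=12: g(12,-4)=275 g(12,-2)=726 g(12,0)=912 g(12,2)=791 g(12,4)=495 g(12,6)=220 g(12,8)=66 g(12,10)=12 g(12,12)=1
t=13: g(13,-3)=1001 g(13,-1)=1638 g(13,1)=1703 g(13,3)=1286 g(13,5)=715 g(13,7)=286 g(13,9)=78 g(13,11)=13 g(13,13)=1
t=14: g(14,-4)=1001 g(14,-2)=2639 g(14,0)=3341 g(14,2)=2989 g(14,4)=2001 g(14,6)=1001 g(14,8)=364 g(14,10)=91 g(14,12)=14 g(14,14)=1
Paths never hitting -5: Σ_s g(14,s) = 13442
Paths hitting -5: 2^14 - 13442 = 2942
P = 2942/16384 = 1471/8192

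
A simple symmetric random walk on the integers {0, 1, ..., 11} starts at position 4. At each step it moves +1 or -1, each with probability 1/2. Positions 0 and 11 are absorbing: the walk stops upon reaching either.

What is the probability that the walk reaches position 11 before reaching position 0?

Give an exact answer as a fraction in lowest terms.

Symmetric walk (p = 1/2): the harmonic-function argument gives P(hit 11 before 0 | start at 4) = a/N.
P = 4/11 = 4/11

Answer: 4/11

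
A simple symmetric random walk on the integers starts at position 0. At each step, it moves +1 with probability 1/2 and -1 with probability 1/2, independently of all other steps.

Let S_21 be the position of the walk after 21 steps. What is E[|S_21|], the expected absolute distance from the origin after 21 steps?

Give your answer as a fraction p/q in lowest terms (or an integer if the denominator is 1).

S_21 takes values m ≡ 1 (mod 2) with |m| ≤ 21; P(S_21=m) = C(21,(21+m)/2)/2^21.
Total paths: 2^21 = 2097152
Distribution: P(S=-21)=1/2097152, P(S=-19)=21/2097152, P(S=-17)=210/2097152, P(S=-15)=1330/2097152, P(S=-13)=5985/2097152, P(S=-11)=20349/2097152, P(S=-9)=54264/2097152, P(S=-7)=116280/2097152, P(S=-5)=203490/2097152, P(S=-3)=293930/2097152, P(S=-1)=352716/2097152, P(S=1)=352716/2097152, P(S=3)=293930/2097152, P(S=5)=203490/2097152, P(S=7)=116280/2097152, P(S=9)=54264/2097152, P(S=11)=20349/2097152, P(S=13)=5985/2097152, P(S=15)=1330/2097152, P(S=17)=210/2097152, P(S=19)=21/2097152, P(S=21)=1/2097152
E[|S_21|] = Σ_m |m|·P(S_21=m) = 7759752/2097152 = 969969/262144

Answer: 969969/262144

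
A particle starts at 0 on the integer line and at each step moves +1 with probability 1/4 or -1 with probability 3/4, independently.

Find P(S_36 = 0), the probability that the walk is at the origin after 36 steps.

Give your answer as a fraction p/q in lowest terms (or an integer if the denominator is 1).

Answer: 878973338916790425/1180591620717411303424

Derivation:
To be at 0 after 36 steps: need exactly 18 steps of +1 and 18 of -1.
Number of such sequences: C(36,18) = 9075135300
Each has probability (1/4)^18 · (3/4)^18 = 387420489/4722366482869645213696
P = 9075135300 · 387420489/4722366482869645213696 = 878973338916790425/1180591620717411303424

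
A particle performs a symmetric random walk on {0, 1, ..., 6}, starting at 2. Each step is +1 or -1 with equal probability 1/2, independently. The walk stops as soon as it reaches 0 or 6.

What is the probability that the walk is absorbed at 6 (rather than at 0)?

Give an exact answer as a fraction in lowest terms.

Symmetric walk (p = 1/2): the harmonic-function argument gives P(hit 6 before 0 | start at 2) = a/N.
P = 2/6 = 1/3

Answer: 1/3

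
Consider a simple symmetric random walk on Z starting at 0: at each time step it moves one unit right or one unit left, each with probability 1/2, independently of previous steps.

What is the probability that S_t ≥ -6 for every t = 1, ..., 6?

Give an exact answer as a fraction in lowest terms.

Answer: 1

Derivation:
Let f(t,s) = #length-t paths at position s with S_1..S_t all ≥ -6.
f(t,s) = f(t-1,s-1) + f(t-1,s+1) for s ≥ -6; f(t,s) = 0 for s < -6.
t=0: f(0,0)=1
t=1: f(1,-1)=1 f(1,1)=1
t=2: f(2,-2)=1 f(2,0)=2 f(2,2)=1
t=3: f(3,-3)=1 f(3,-1)=3 f(3,1)=3 f(3,3)=1
t=4: f(4,-4)=1 f(4,-2)=4 f(4,0)=6 f(4,2)=4 f(4,4)=1
t=5: f(5,-5)=1 f(5,-3)=5 f(5,-1)=10 f(5,1)=10 f(5,3)=5 f(5,5)=1
t=6: f(6,-6)=1 f(6,-4)=6 f(6,-2)=15 f(6,0)=20 f(6,2)=15 f(6,4)=6 f(6,6)=1
Σ_s f(6,s) = 64
P = 64/64 = 1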